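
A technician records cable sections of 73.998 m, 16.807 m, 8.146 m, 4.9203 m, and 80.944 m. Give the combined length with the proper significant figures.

184.815 m

73.998 m + 16.807 m + 8.146 m + 4.9203 m + 80.944 m = 184.8153 m.
Addition/subtraction keeps the fewest decimal places: 73.998 → 3 decimal places, 16.807 → 3 decimal places, 8.146 → 3 decimal places, 4.9203 → 4 decimal places, 80.944 → 3 decimal places; limit is 3.
Rounded to 3 decimal places: 184.815 m.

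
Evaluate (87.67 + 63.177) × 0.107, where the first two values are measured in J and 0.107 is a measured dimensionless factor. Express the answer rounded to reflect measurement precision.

87.67 J + 63.177 J = 150.847 J; the sum is limited to 2 decimal places (5 s.f.).
Carrying full precision, 150.847 × 0.107 = 16.140629 J; 0.107 has 3 s.f., so the result keeps min(5, 3) = 3 s.f.
Rounded to 3 significant figures: 16.1 J.

16.1 J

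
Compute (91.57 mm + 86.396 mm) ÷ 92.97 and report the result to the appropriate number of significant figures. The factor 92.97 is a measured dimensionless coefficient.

1.914 mm

91.57 mm + 86.396 mm = 177.966 mm; the sum is limited to 2 decimal places (5 s.f.).
Carrying full precision, 177.966 ÷ 92.97 = 1.9142303969… mm; 92.97 has 4 s.f., so the result keeps min(5, 4) = 4 s.f.
Rounded to 4 significant figures: 1.914 mm.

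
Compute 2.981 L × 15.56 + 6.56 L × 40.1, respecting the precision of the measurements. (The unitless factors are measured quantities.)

309 L

2.981 × 15.56 = 46.38436 → 46.38 L (4 s.f., last digit at the 10^-2 place).
6.56 × 40.1 = 263.056 → 263 L (3 s.f., last digit at the 10^0 place).
Sum: 309.44036 L; keep the coarser place, 10^0.
Result: 309 L.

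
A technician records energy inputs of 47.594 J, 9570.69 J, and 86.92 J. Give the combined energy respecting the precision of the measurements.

9.70520 × 10³ J

47.594 J + 9570.69 J + 86.92 J = 9705.204 J.
Addition/subtraction keeps the fewest decimal places: 47.594 → 3 decimal places, 9570.69 → 2 decimal places, 86.92 → 2 decimal places; limit is 2.
Rounded to 2 decimal places: 9.70520 × 10³ J.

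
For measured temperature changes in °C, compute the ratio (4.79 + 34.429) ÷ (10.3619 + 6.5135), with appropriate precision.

2.324

4.79 + 34.429 = 39.219, limited to 2 d.p. → 4 s.f.; 10.3619 + 6.5135 = 16.8754, limited to 4 d.p. → 6 s.f.
Carrying full precision, 39.219 ÷ 16.8754 = 2.32403380068…; keep min(4, 6) = 4 s.f.
Rounded to 4 significant figures: 2.324.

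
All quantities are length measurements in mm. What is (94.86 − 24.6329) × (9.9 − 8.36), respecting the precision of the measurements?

94.86 − 24.6329 = 70.2271, limited to 2 d.p. → 4 s.f.; 9.9 − 8.36 = 1.54, limited to 1 d.p. → 2 s.f.
Carrying full precision, 70.2271 × 1.54 = 108.149734; keep min(4, 2) = 2 s.f.
Rounded to 2 significant figures: 1.1 × 10² mm².

1.1 × 10² mm²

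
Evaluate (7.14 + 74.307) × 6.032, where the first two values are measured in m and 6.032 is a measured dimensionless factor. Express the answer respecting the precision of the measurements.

7.14 m + 74.307 m = 81.447 m; the sum is limited to 2 decimal places (4 s.f.).
Carrying full precision, 81.447 × 6.032 = 491.288304 m; 6.032 has 4 s.f., so the result keeps min(4, 4) = 4 s.f.
Rounded to 4 significant figures: 491.3 m.

491.3 m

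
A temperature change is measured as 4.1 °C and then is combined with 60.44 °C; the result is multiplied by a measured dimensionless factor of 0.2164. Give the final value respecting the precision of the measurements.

4.1 °C + 60.44 °C = 64.54 °C; the sum is limited to 1 decimal place (3 s.f.).
Carrying full precision, 64.54 × 0.2164 = 13.966456 °C; 0.2164 has 4 s.f., so the result keeps min(3, 4) = 3 s.f.
Rounded to 3 significant figures: 14.0 °C.

14.0 °C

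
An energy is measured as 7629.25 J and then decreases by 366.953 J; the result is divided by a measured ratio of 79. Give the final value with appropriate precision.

92 J

7629.25 J − 366.953 J = 7262.297 J; the difference is limited to 2 decimal places (6 s.f.).
Carrying full precision, 7262.297 ÷ 79 = 91.9278101266… J; 79 has 2 s.f., so the result keeps min(6, 2) = 2 s.f.
Rounded to 2 significant figures: 92 J.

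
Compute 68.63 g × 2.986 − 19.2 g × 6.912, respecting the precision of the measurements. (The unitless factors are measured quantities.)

72 g

68.63 × 2.986 = 204.92918 → 204.9 g (4 s.f., last digit at the 10^-1 place).
19.2 × 6.912 = 132.7104 → 133 g (3 s.f., last digit at the 10^0 place).
Difference: 72.21878 g; keep the coarser place, 10^0.
Result: 72 g.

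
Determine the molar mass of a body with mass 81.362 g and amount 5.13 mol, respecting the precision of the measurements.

15.9 g/mol

molar mass = 81.362 g ÷ 5.13 mol = 15.8600389864… g/mol.
81.362 has 5 significant figures; 5.13 has 3.
Division/multiplication keeps the fewest: 3 significant figures.
Rounded: 15.9 g/mol.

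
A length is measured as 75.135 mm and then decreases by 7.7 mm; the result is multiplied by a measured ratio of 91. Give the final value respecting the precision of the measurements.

6.1 × 10^3 mm

75.135 mm − 7.7 mm = 67.435 mm; the difference is limited to 1 decimal place (3 s.f.).
Carrying full precision, 67.435 × 91 = 6136.585 mm; 91 has 2 s.f., so the result keeps min(3, 2) = 2 s.f.
Rounded to 2 significant figures: 6.1 × 10^3 mm.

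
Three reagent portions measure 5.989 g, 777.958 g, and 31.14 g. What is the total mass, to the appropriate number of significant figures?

5.989 g + 777.958 g + 31.14 g = 815.087 g.
Addition/subtraction keeps the fewest decimal places: 5.989 → 3 decimal places, 777.958 → 3 decimal places, 31.14 → 2 decimal places; limit is 2.
Rounded to 2 decimal places: 815.09 g.

815.09 g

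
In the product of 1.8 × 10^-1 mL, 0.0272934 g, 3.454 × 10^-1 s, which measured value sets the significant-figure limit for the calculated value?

1.8 × 10^-1 mL → 2 s.f.; 0.0272934 g → 6 s.f.; 3.454 × 10^-1 s → 4 s.f.
The fewest is 2 significant figures, from 1.8 × 10^-1 mL.

1.8 × 10^-1 mL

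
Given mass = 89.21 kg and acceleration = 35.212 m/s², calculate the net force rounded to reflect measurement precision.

3.141 × 10³ N

net force = 89.21 kg × 35.212 m/s² = 3141.26252 N.
89.21 has 4 significant figures; 35.212 has 5.
Division/multiplication keeps the fewest: 4 significant figures.
Rounded: 3.141 × 10³ N.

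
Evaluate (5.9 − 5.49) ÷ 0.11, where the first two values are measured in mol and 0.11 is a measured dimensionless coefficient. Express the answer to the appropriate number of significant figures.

5.9 mol − 5.49 mol = 0.41 mol; the difference is limited to 1 decimal place (1 s.f.).
Carrying full precision, 0.41 ÷ 0.11 = 3.72727272727… mol; 0.11 has 2 s.f., so the result keeps min(1, 2) = 1 s.f.
Rounded to 1 significant figure: 4 mol.

4 mol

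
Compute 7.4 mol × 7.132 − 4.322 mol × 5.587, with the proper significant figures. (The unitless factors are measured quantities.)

29 mol

7.4 × 7.132 = 52.7768 → 53 mol (2 s.f., last digit at the 10^0 place).
4.322 × 5.587 = 24.147014 → 24.15 mol (4 s.f., last digit at the 10^-2 place).
Difference: 28.629786 mol; keep the coarser place, 10^0.
Result: 29 mol.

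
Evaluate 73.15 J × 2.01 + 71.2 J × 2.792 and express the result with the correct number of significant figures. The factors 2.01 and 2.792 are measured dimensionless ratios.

346 J

73.15 × 2.01 = 147.0315 → 147 J (3 s.f., last digit at the 10^0 place).
71.2 × 2.792 = 198.7904 → 199 J (3 s.f., last digit at the 10^0 place).
Sum: 345.8219 J; keep the coarser place, 10^0.
Result: 346 J.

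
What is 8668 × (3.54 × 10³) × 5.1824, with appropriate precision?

8668 × (3.54 × 10³) × 5.1824 = 159020492.928
Multiplication/division keeps the fewest significant figures: 8668 → 4 s.f., 3.54 × 10³ → 3 s.f., 5.1824 → 5 s.f.; limit is 3.
Rounded to 3 significant figures: 1.59 × 10⁸.

1.59 × 10⁸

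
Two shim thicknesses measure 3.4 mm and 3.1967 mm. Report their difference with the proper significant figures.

0.2 mm

3.4 mm − 3.1967 mm = 0.2033 mm.
Addition/subtraction keeps the fewest decimal places: 3.4 → 1 decimal place, 3.1967 → 4 decimal places; limit is 1.
Rounded to 1 decimal place: 0.2 mm.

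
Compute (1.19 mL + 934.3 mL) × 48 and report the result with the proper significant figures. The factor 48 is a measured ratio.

4.5 × 10^4 mL

1.19 mL + 934.3 mL = 935.49 mL; the sum is limited to 1 decimal place (4 s.f.).
Carrying full precision, 935.49 × 48 = 44903.52 mL; 48 has 2 s.f., so the result keeps min(4, 2) = 2 s.f.
Rounded to 2 significant figures: 4.5 × 10^4 mL.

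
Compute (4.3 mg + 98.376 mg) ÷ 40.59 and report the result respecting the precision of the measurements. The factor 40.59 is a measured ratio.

4.3 mg + 98.376 mg = 102.676 mg; the sum is limited to 1 decimal place (4 s.f.).
Carrying full precision, 102.676 ÷ 40.59 = 2.52958856861… mg; 40.59 has 4 s.f., so the result keeps min(4, 4) = 4 s.f.
Rounded to 4 significant figures: 2.530 mg.

2.530 mg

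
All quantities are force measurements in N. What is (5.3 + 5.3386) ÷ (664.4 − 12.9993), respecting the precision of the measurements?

5.3 + 5.3386 = 10.6386, limited to 1 d.p. → 3 s.f.; 664.4 − 12.9993 = 651.4007, limited to 1 d.p. → 4 s.f.
Carrying full precision, 10.6386 ÷ 651.4007 = 0.0163318829716…; keep min(3, 4) = 3 s.f.
Rounded to 3 significant figures: 0.0163.

0.0163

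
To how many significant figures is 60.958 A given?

60.958: zeros between nonzero digits are significant.

5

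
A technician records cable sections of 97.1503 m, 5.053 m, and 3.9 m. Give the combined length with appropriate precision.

106.1 m

97.1503 m + 5.053 m + 3.9 m = 106.1033 m.
Addition/subtraction keeps the fewest decimal places: 97.1503 → 4 decimal places, 5.053 → 3 decimal places, 3.9 → 1 decimal place; limit is 1.
Rounded to 1 decimal place: 106.1 m.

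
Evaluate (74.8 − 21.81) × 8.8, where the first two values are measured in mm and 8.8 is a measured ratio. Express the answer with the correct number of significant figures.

74.8 mm − 21.81 mm = 52.99 mm; the difference is limited to 1 decimal place (3 s.f.).
Carrying full precision, 52.99 × 8.8 = 466.312 mm; 8.8 has 2 s.f., so the result keeps min(3, 2) = 2 s.f.
Rounded to 2 significant figures: 4.7 × 10^2 mm.

4.7 × 10^2 mm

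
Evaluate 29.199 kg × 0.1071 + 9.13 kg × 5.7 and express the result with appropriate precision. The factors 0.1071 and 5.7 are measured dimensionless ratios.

29.199 × 0.1071 = 3.1272129 → 3.127 kg (4 s.f., last digit at the 10^-3 place).
9.13 × 5.7 = 52.041 → 52 kg (2 s.f., last digit at the 10^0 place).
Sum: 55.1682129 kg; keep the coarser place, 10^0.
Result: 55 kg.

55 kg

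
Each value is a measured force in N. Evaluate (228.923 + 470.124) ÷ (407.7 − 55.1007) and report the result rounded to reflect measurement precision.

228.923 + 470.124 = 699.047, limited to 3 d.p. → 6 s.f.; 407.7 − 55.1007 = 352.5993, limited to 1 d.p. → 4 s.f.
Carrying full precision, 699.047 ÷ 352.5993 = 1.98255356718…; keep min(6, 4) = 4 s.f.
Rounded to 4 significant figures: 1.983.

1.983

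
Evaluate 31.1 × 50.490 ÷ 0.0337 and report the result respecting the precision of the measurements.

4.66 × 10^4

31.1 × 50.490 ÷ 0.0337 = 46594.6290801…
Multiplication/division keeps the fewest significant figures: 31.1 → 3 s.f., 50.490 → 5 s.f., 0.0337 → 3 s.f.; limit is 3.
Rounded to 3 significant figures: 4.66 × 10^4.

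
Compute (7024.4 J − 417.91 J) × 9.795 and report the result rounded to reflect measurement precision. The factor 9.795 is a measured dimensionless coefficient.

7024.4 J − 417.91 J = 6606.49 J; the difference is limited to 1 decimal place (5 s.f.).
Carrying full precision, 6606.49 × 9.795 = 64710.56955 J; 9.795 has 4 s.f., so the result keeps min(5, 4) = 4 s.f.
Rounded to 4 significant figures: 6.471 × 10^4 J.

6.471 × 10^4 J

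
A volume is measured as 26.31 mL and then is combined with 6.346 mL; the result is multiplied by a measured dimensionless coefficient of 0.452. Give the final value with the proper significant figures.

14.8 mL

26.31 mL + 6.346 mL = 32.656 mL; the sum is limited to 2 decimal places (4 s.f.).
Carrying full precision, 32.656 × 0.452 = 14.760512 mL; 0.452 has 3 s.f., so the result keeps min(4, 3) = 3 s.f.
Rounded to 3 significant figures: 14.8 mL.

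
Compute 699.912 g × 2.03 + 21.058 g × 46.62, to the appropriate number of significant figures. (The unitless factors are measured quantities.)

699.912 × 2.03 = 1420.82136 → 1.42 × 10³ g (3 s.f., last digit at the 10^1 place).
21.058 × 46.62 = 981.72396 → 981.7 g (4 s.f., last digit at the 10^-1 place).
Sum: 2402.54532 g; keep the coarser place, 10^1.
Result: 2.40 × 10³ g.

2.40 × 10³ g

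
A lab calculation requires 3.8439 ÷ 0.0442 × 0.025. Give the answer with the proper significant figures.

2.2

3.8439 ÷ 0.0442 × 0.025 = 2.17415158371…
Multiplication/division keeps the fewest significant figures: 3.8439 → 5 s.f., 0.0442 → 3 s.f., 0.025 → 2 s.f.; limit is 2.
Rounded to 2 significant figures: 2.2.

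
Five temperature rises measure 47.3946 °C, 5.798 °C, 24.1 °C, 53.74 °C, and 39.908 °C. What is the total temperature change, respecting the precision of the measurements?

170.9 °C

47.3946 °C + 5.798 °C + 24.1 °C + 53.74 °C + 39.908 °C = 170.9406 °C.
Addition/subtraction keeps the fewest decimal places: 47.3946 → 4 decimal places, 5.798 → 3 decimal places, 24.1 → 1 decimal place, 53.74 → 2 decimal places, 39.908 → 3 decimal places; limit is 1.
Rounded to 1 decimal place: 170.9 °C.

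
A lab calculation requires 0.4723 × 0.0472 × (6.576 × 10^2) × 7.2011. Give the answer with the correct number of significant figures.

0.4723 × 0.0472 × (6.576 × 10^2) × 7.2011 = 105.565155229…
Multiplication/division keeps the fewest significant figures: 0.4723 → 4 s.f., 0.0472 → 3 s.f., 6.576 × 10^2 → 4 s.f., 7.2011 → 5 s.f.; limit is 3.
Rounded to 3 significant figures: 106.

106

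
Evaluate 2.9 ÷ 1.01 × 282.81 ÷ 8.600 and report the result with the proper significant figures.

94

2.9 ÷ 1.01 × 282.81 ÷ 8.600 = 94.4219433571…
Multiplication/division keeps the fewest significant figures: 2.9 → 2 s.f., 1.01 → 3 s.f., 282.81 → 5 s.f., 8.600 → 4 s.f.; limit is 2.
Rounded to 2 significant figures: 94.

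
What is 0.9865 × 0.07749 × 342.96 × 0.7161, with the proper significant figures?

0.9865 × 0.07749 × 342.96 × 0.7161 = 18.774133196…
Multiplication/division keeps the fewest significant figures: 0.9865 → 4 s.f., 0.07749 → 4 s.f., 342.96 → 5 s.f., 0.7161 → 4 s.f.; limit is 4.
Rounded to 4 significant figures: 18.77.

18.77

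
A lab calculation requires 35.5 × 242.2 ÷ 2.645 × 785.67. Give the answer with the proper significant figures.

2.55 × 10^6

35.5 × 242.2 ÷ 2.645 × 785.67 = 2553977.02344…
Multiplication/division keeps the fewest significant figures: 35.5 → 3 s.f., 242.2 → 4 s.f., 2.645 → 4 s.f., 785.67 → 5 s.f.; limit is 3.
Rounded to 3 significant figures: 2.55 × 10^6.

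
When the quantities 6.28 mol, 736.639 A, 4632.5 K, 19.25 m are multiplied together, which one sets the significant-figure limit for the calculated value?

6.28 mol

6.28 mol → 3 s.f.; 736.639 A → 6 s.f.; 4632.5 K → 5 s.f.; 19.25 m → 4 s.f.
The fewest is 3 significant figures, from 6.28 mol.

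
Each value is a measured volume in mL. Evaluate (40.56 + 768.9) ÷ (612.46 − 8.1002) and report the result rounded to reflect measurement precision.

40.56 + 768.9 = 809.46, limited to 1 d.p. → 4 s.f.; 612.46 − 8.1002 = 604.3598, limited to 2 d.p. → 5 s.f.
Carrying full precision, 809.46 ÷ 604.3598 = 1.33936770778…; keep min(4, 5) = 4 s.f.
Rounded to 4 significant figures: 1.339.

1.339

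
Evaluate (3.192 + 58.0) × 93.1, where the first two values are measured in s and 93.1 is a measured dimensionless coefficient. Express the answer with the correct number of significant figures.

5.70 × 10³ s

3.192 s + 58.0 s = 61.192 s; the sum is limited to 1 decimal place (3 s.f.).
Carrying full precision, 61.192 × 93.1 = 5696.9752 s; 93.1 has 3 s.f., so the result keeps min(3, 3) = 3 s.f.
Rounded to 3 significant figures: 5.70 × 10³ s.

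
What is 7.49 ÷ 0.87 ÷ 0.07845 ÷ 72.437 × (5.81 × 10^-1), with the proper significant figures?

7.49 ÷ 0.87 ÷ 0.07845 ÷ 72.437 × (5.81 × 10^-1) = 0.880207964584…
Multiplication/division keeps the fewest significant figures: 7.49 → 3 s.f., 0.87 → 2 s.f., 0.07845 → 4 s.f., 72.437 → 5 s.f., 5.81 × 10^-1 → 3 s.f.; limit is 2.
Rounded to 2 significant figures: 8.8 × 10^-1.

8.8 × 10^-1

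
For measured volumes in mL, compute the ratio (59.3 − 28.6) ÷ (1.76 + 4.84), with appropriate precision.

59.3 − 28.6 = 30.7, limited to 1 d.p. → 3 s.f.; 1.76 + 4.84 = 6.60, limited to 2 d.p. → 3 s.f.
Carrying full precision, 30.7 ÷ 6.60 = 4.65151515152…; keep min(3, 3) = 3 s.f.
Rounded to 3 significant figures: 4.65.

4.65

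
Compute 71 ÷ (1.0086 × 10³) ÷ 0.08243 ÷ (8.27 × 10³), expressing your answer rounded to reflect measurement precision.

71 ÷ (1.0086 × 10³) ÷ 0.08243 ÷ (8.27 × 10³) = 0.000103263912446…
Multiplication/division keeps the fewest significant figures: 71 → 2 s.f., 1.0086 × 10³ → 5 s.f., 0.08243 → 4 s.f., 8.27 × 10³ → 3 s.f.; limit is 2.
Rounded to 2 significant figures: 1.0 × 10⁻⁴.

1.0 × 10⁻⁴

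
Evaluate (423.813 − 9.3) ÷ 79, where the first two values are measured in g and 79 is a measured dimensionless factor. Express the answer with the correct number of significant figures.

423.813 g − 9.3 g = 414.513 g; the difference is limited to 1 decimal place (4 s.f.).
Carrying full precision, 414.513 ÷ 79 = 5.247 g; 79 has 2 s.f., so the result keeps min(4, 2) = 2 s.f.
Rounded to 2 significant figures: 5.2 g.

5.2 g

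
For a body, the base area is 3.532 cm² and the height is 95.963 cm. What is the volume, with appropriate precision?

volume = 3.532 cm² × 95.963 cm = 338.941316 cm³.
3.532 has 4 significant figures; 95.963 has 5.
Division/multiplication keeps the fewest: 4 significant figures.
Rounded: 338.9 cm³.

338.9 cm³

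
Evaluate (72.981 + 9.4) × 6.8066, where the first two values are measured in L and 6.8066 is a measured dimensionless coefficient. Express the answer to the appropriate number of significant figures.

72.981 L + 9.4 L = 82.381 L; the sum is limited to 1 decimal place (3 s.f.).
Carrying full precision, 82.381 × 6.8066 = 560.7345146 L; 6.8066 has 5 s.f., so the result keeps min(3, 5) = 3 s.f.
Rounded to 3 significant figures: 561 L.

561 L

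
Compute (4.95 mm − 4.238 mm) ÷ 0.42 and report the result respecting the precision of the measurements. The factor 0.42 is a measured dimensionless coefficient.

4.95 mm − 4.238 mm = 0.712 mm; the difference is limited to 2 decimal places (2 s.f.).
Carrying full precision, 0.712 ÷ 0.42 = 1.69523809524… mm; 0.42 has 2 s.f., so the result keeps min(2, 2) = 2 s.f.
Rounded to 2 significant figures: 1.7 mm.

1.7 mm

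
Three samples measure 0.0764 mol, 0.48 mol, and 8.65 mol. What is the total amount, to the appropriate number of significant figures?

0.0764 mol + 0.48 mol + 8.65 mol = 9.2064 mol.
Addition/subtraction keeps the fewest decimal places: 0.0764 → 4 decimal places, 0.48 → 2 decimal places, 8.65 → 2 decimal places; limit is 2.
Rounded to 2 decimal places: 9.21 mol.

9.21 mol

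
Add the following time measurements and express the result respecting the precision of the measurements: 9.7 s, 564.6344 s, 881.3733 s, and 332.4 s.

9.7 s + 564.6344 s + 881.3733 s + 332.4 s = 1788.1077 s.
Addition/subtraction keeps the fewest decimal places: 9.7 → 1 decimal place, 564.6344 → 4 decimal places, 881.3733 → 4 decimal places, 332.4 → 1 decimal place; limit is 1.
Rounded to 1 decimal place: 1788.1 s.

1788.1 s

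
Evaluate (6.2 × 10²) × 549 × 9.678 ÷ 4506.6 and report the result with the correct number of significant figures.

7.3 × 10²

(6.2 × 10²) × 549 × 9.678 ÷ 4506.6 = 730.971827986…
Multiplication/division keeps the fewest significant figures: 6.2 × 10² → 2 s.f., 549 → 3 s.f., 9.678 → 4 s.f., 4506.6 → 5 s.f.; limit is 2.
Rounded to 2 significant figures: 7.3 × 10².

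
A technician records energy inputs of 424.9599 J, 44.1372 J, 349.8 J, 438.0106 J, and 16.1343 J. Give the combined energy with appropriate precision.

1273.0 J

424.9599 J + 44.1372 J + 349.8 J + 438.0106 J + 16.1343 J = 1273.0420 J.
Addition/subtraction keeps the fewest decimal places: 424.9599 → 4 decimal places, 44.1372 → 4 decimal places, 349.8 → 1 decimal place, 438.0106 → 4 decimal places, 16.1343 → 4 decimal places; limit is 1.
Rounded to 1 decimal place: 1273.0 J.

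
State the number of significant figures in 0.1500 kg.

4

0.1500: leading zeros are not significant; trailing zeros after a decimal point are significant.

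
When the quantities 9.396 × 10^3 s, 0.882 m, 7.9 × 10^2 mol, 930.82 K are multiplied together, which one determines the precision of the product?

9.396 × 10^3 s → 4 s.f.; 0.882 m → 3 s.f.; 7.9 × 10^2 mol → 2 s.f.; 930.82 K → 5 s.f.
The fewest is 2 significant figures, from 7.9 × 10^2 mol.

7.9 × 10^2 mol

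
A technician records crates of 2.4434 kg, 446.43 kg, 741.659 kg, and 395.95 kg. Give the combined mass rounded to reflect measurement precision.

1586.48 kg

2.4434 kg + 446.43 kg + 741.659 kg + 395.95 kg = 1586.4824 kg.
Addition/subtraction keeps the fewest decimal places: 2.4434 → 4 decimal places, 446.43 → 2 decimal places, 741.659 → 3 decimal places, 395.95 → 2 decimal places; limit is 2.
Rounded to 2 decimal places: 1586.48 kg.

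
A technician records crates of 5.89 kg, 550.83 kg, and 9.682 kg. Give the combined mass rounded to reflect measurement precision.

5.89 kg + 550.83 kg + 9.682 kg = 566.402 kg.
Addition/subtraction keeps the fewest decimal places: 5.89 → 2 decimal places, 550.83 → 2 decimal places, 9.682 → 3 decimal places; limit is 2.
Rounded to 2 decimal places: 566.40 kg.

566.40 kg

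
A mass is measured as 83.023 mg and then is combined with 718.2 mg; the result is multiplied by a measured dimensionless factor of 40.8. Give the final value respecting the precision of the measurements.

83.023 mg + 718.2 mg = 801.223 mg; the sum is limited to 1 decimal place (4 s.f.).
Carrying full precision, 801.223 × 40.8 = 32689.8984 mg; 40.8 has 3 s.f., so the result keeps min(4, 3) = 3 s.f.
Rounded to 3 significant figures: 3.27 × 10⁴ mg.

3.27 × 10⁴ mg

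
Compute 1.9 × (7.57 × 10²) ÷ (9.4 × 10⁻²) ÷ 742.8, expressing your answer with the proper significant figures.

21

1.9 × (7.57 × 10²) ÷ (9.4 × 10⁻²) ÷ 742.8 = 20.5991704763…
Multiplication/division keeps the fewest significant figures: 1.9 → 2 s.f., 7.57 × 10² → 3 s.f., 9.4 × 10⁻² → 2 s.f., 742.8 → 4 s.f.; limit is 2.
Rounded to 2 significant figures: 21.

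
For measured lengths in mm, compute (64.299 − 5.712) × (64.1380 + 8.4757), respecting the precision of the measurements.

64.299 − 5.712 = 58.587, limited to 3 d.p. → 5 s.f.; 64.1380 + 8.4757 = 72.6137, limited to 4 d.p. → 6 s.f.
Carrying full precision, 58.587 × 72.6137 = 4254.2188419; keep min(5, 6) = 5 s.f.
Rounded to 5 significant figures: 4254.2 mm².

4254.2 mm²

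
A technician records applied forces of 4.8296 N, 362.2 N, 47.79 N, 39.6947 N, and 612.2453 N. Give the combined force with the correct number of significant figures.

4.8296 N + 362.2 N + 47.79 N + 39.6947 N + 612.2453 N = 1066.7596 N.
Addition/subtraction keeps the fewest decimal places: 4.8296 → 4 decimal places, 362.2 → 1 decimal place, 47.79 → 2 decimal places, 39.6947 → 4 decimal places, 612.2453 → 4 decimal places; limit is 1.
Rounded to 1 decimal place: 1066.8 N.

1066.8 N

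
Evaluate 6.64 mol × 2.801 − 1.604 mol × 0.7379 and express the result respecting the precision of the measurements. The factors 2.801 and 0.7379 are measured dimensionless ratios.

6.64 × 2.801 = 18.59864 → 18.6 mol (3 s.f., last digit at the 10^-1 place).
1.604 × 0.7379 = 1.1835916 → 1.184 mol (4 s.f., last digit at the 10^-3 place).
Difference: 17.4150484 mol; keep the coarser place, 10^-1.
Result: 17.4 mol.

17.4 mol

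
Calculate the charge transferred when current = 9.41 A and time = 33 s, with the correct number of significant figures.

charge transferred = 9.41 A × 33 s = 310.53 C.
9.41 has 3 significant figures; 33 has 2.
Division/multiplication keeps the fewest: 2 significant figures.
Rounded: 3.1 × 10^2 C.

3.1 × 10^2 C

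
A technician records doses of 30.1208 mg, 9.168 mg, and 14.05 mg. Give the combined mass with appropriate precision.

53.34 mg

30.1208 mg + 9.168 mg + 14.05 mg = 53.3388 mg.
Addition/subtraction keeps the fewest decimal places: 30.1208 → 4 decimal places, 9.168 → 3 decimal places, 14.05 → 2 decimal places; limit is 2.
Rounded to 2 decimal places: 53.34 mg.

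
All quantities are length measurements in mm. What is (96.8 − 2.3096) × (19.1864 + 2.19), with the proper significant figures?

2.02 × 10^3 mm²

96.8 − 2.3096 = 94.4904, limited to 1 d.p. → 3 s.f.; 19.1864 + 2.19 = 21.3764, limited to 2 d.p. → 4 s.f.
Carrying full precision, 94.4904 × 21.3764 = 2019.86458656; keep min(3, 4) = 3 s.f.
Rounded to 3 significant figures: 2.02 × 10^3 mm².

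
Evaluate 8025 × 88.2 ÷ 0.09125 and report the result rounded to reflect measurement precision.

7.76 × 10⁶

8025 × 88.2 ÷ 0.09125 = 7756767.12329…
Multiplication/division keeps the fewest significant figures: 8025 → 4 s.f., 88.2 → 3 s.f., 0.09125 → 4 s.f.; limit is 3.
Rounded to 3 significant figures: 7.76 × 10⁶.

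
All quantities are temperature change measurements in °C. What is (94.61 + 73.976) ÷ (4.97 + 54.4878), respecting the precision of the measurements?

2.835

94.61 + 73.976 = 168.586, limited to 2 d.p. → 5 s.f.; 4.97 + 54.4878 = 59.4578, limited to 2 d.p. → 4 s.f.
Carrying full precision, 168.586 ÷ 59.4578 = 2.83538913313…; keep min(5, 4) = 4 s.f.
Rounded to 4 significant figures: 2.835.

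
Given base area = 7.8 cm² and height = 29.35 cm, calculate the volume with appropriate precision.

2.3 × 10² cm³

volume = 7.8 cm² × 29.35 cm = 228.93 cm³.
7.8 has 2 significant figures; 29.35 has 4.
Division/multiplication keeps the fewest: 2 significant figures.
Rounded: 2.3 × 10² cm³.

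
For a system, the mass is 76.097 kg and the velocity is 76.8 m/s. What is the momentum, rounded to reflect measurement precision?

momentum = 76.097 kg × 76.8 m/s = 5844.2496 kg·m/s.
76.097 has 5 significant figures; 76.8 has 3.
Division/multiplication keeps the fewest: 3 significant figures.
Rounded: 5.84 × 10^3 kg·m/s.

5.84 × 10^3 kg·m/s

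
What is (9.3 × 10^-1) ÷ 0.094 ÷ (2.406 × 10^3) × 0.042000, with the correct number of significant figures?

(9.3 × 10^-1) ÷ 0.094 ÷ (2.406 × 10^3) × 0.042000 = 0.000172706531543…
Multiplication/division keeps the fewest significant figures: 9.3 × 10^-1 → 2 s.f., 0.094 → 2 s.f., 2.406 × 10^3 → 4 s.f., 0.042000 → 5 s.f.; limit is 2.
Rounded to 2 significant figures: 1.7 × 10^-4.

1.7 × 10^-4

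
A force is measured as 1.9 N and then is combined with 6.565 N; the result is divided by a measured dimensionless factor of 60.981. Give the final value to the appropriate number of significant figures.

0.14 N

1.9 N + 6.565 N = 8.465 N; the sum is limited to 1 decimal place (2 s.f.).
Carrying full precision, 8.465 ÷ 60.981 = 0.138813728866… N; 60.981 has 5 s.f., so the result keeps min(2, 5) = 2 s.f.
Rounded to 2 significant figures: 0.14 N.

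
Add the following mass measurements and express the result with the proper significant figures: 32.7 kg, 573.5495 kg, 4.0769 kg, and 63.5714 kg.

6.739 × 10^2 kg

32.7 kg + 573.5495 kg + 4.0769 kg + 63.5714 kg = 673.8978 kg.
Addition/subtraction keeps the fewest decimal places: 32.7 → 1 decimal place, 573.5495 → 4 decimal places, 4.0769 → 4 decimal places, 63.5714 → 4 decimal places; limit is 1.
Rounded to 1 decimal place: 6.739 × 10^2 kg.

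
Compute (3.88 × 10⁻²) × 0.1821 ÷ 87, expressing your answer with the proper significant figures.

8.1 × 10⁻⁵

(3.88 × 10⁻²) × 0.1821 ÷ 87 = 0.0000812124137931…
Multiplication/division keeps the fewest significant figures: 3.88 × 10⁻² → 3 s.f., 0.1821 → 4 s.f., 87 → 2 s.f.; limit is 2.
Rounded to 2 significant figures: 8.1 × 10⁻⁵.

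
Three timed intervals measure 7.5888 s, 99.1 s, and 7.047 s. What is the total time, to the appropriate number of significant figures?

113.7 s

7.5888 s + 99.1 s + 7.047 s = 113.7358 s.
Addition/subtraction keeps the fewest decimal places: 7.5888 → 4 decimal places, 99.1 → 1 decimal place, 7.047 → 3 decimal places; limit is 1.
Rounded to 1 decimal place: 113.7 s.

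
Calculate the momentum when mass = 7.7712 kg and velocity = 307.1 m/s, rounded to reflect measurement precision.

2387 kg·m/s

momentum = 7.7712 kg × 307.1 m/s = 2386.53552 kg·m/s.
7.7712 has 5 significant figures; 307.1 has 4.
Division/multiplication keeps the fewest: 4 significant figures.
Rounded: 2387 kg·m/s.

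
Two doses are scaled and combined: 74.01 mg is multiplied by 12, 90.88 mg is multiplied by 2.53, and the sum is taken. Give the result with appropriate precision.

1.12 × 10³ mg

74.01 × 12 = 888.12 → 8.9 × 10² mg (2 s.f., last digit at the 10^1 place).
90.88 × 2.53 = 229.9264 → 2.30 × 10² mg (3 s.f., last digit at the 10^0 place).
Sum: 1118.0464 mg; keep the coarser place, 10^1.
Result: 1.12 × 10³ mg.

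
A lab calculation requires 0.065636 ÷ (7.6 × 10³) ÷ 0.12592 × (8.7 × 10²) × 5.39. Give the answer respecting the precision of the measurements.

0.065636 ÷ (7.6 × 10³) ÷ 0.12592 × (8.7 × 10²) × 5.39 = 0.321619088561…
Multiplication/division keeps the fewest significant figures: 0.065636 → 5 s.f., 7.6 × 10³ → 2 s.f., 0.12592 → 5 s.f., 8.7 × 10² → 2 s.f., 5.39 → 3 s.f.; limit is 2.
Rounded to 2 significant figures: 0.32.

0.32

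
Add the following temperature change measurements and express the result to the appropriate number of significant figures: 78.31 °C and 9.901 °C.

88.21 °C

78.31 °C + 9.901 °C = 88.211 °C.
Addition/subtraction keeps the fewest decimal places: 78.31 → 2 decimal places, 9.901 → 3 decimal places; limit is 2.
Rounded to 2 decimal places: 88.21 °C.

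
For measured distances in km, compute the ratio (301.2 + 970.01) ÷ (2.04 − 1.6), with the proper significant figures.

301.2 + 970.01 = 1271.21, limited to 1 d.p. → 5 s.f.; 2.04 − 1.6 = 0.44, limited to 1 d.p. → 1 s.f.
Carrying full precision, 1271.21 ÷ 0.44 = 2889.11363636…; keep min(5, 1) = 1 s.f.
Rounded to 1 significant figure: 3 × 10³.

3 × 10³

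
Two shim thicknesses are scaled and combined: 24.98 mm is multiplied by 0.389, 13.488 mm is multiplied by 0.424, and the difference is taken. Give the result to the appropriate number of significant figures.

24.98 × 0.389 = 9.71722 → 9.72 mm (3 s.f., last digit at the 10^-2 place).
13.488 × 0.424 = 5.718912 → 5.72 mm (3 s.f., last digit at the 10^-2 place).
Difference: 3.998308 mm; keep the coarser place, 10^-2.
Result: 4.00 mm.

4.00 mm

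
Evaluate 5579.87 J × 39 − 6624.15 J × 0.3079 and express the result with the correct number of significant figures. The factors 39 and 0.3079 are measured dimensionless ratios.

2.2 × 10⁵ J

5579.87 × 39 = 217614.93 → 2.2 × 10⁵ J (2 s.f., last digit at the 10^4 place).
6624.15 × 0.3079 = 2039.575785 → 2040. J (4 s.f., last digit at the 10^0 place).
Difference: 215575.354215 J; keep the coarser place, 10^4.
Result: 2.2 × 10⁵ J.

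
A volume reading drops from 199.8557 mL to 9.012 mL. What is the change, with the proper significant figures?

199.8557 mL − 9.012 mL = 190.8437 mL.
Addition/subtraction keeps the fewest decimal places: 199.8557 → 4 decimal places, 9.012 → 3 decimal places; limit is 3.
Rounded to 3 decimal places: 190.844 mL.

190.844 mL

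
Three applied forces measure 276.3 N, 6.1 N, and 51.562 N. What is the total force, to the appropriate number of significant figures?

276.3 N + 6.1 N + 51.562 N = 333.962 N.
Addition/subtraction keeps the fewest decimal places: 276.3 → 1 decimal place, 6.1 → 1 decimal place, 51.562 → 3 decimal places; limit is 1.
Rounded to 1 decimal place: 334.0 N.

334.0 N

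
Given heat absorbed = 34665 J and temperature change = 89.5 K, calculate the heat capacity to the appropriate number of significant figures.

heat capacity = 34665 J ÷ 89.5 K = 387.318435754… J/K.
34665 has 5 significant figures; 89.5 has 3.
Division/multiplication keeps the fewest: 3 significant figures.
Rounded: 387 J/K.

387 J/K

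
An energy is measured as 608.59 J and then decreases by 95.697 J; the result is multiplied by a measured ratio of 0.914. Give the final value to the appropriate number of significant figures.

608.59 J − 95.697 J = 512.893 J; the difference is limited to 2 decimal places (5 s.f.).
Carrying full precision, 512.893 × 0.914 = 468.784202 J; 0.914 has 3 s.f., so the result keeps min(5, 3) = 3 s.f.
Rounded to 3 significant figures: 469 J.

469 J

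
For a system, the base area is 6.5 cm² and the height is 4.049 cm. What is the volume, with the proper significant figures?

volume = 6.5 cm² × 4.049 cm = 26.3185 cm³.
6.5 has 2 significant figures; 4.049 has 4.
Division/multiplication keeps the fewest: 2 significant figures.
Rounded: 26 cm³.

26 cm³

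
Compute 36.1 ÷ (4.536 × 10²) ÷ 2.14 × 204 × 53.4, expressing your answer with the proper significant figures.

4.05 × 10²

36.1 ÷ (4.536 × 10²) ÷ 2.14 × 204 × 53.4 = 405.127577511…
Multiplication/division keeps the fewest significant figures: 36.1 → 3 s.f., 4.536 × 10² → 4 s.f., 2.14 → 3 s.f., 204 → 3 s.f., 53.4 → 3 s.f.; limit is 3.
Rounded to 3 significant figures: 4.05 × 10².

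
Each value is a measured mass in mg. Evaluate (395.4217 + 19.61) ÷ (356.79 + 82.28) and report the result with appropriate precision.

0.94525

395.4217 + 19.61 = 415.0317, limited to 2 d.p. → 5 s.f.; 356.79 + 82.28 = 439.07, limited to 2 d.p. → 5 s.f.
Carrying full precision, 415.0317 ÷ 439.07 = 0.945251782176…; keep min(5, 5) = 5 s.f.
Rounded to 5 significant figures: 0.94525.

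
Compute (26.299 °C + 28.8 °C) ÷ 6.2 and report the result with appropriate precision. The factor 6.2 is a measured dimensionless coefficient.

8.9 °C

26.299 °C + 28.8 °C = 55.099 °C; the sum is limited to 1 decimal place (3 s.f.).
Carrying full precision, 55.099 ÷ 6.2 = 8.88693548387… °C; 6.2 has 2 s.f., so the result keeps min(3, 2) = 2 s.f.
Rounded to 2 significant figures: 8.9 °C.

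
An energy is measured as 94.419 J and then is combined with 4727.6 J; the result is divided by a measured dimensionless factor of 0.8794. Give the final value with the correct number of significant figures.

94.419 J + 4727.6 J = 4822.019 J; the sum is limited to 1 decimal place (5 s.f.).
Carrying full precision, 4822.019 ÷ 0.8794 = 5483.30566295… J; 0.8794 has 4 s.f., so the result keeps min(5, 4) = 4 s.f.
Rounded to 4 significant figures: 5483 J.

5483 J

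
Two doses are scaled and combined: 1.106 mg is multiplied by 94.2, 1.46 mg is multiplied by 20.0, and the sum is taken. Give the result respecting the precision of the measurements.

1.106 × 94.2 = 104.1852 → 104 mg (3 s.f., last digit at the 10^0 place).
1.46 × 20.0 = 29.2 → 29.2 mg (3 s.f., last digit at the 10^-1 place).
Sum: 133.3852 mg; keep the coarser place, 10^0.
Result: 133 mg.

133 mg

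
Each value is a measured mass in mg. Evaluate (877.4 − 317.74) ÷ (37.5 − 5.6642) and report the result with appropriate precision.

877.4 − 317.74 = 559.66, limited to 1 d.p. → 4 s.f.; 37.5 − 5.6642 = 31.8358, limited to 1 d.p. → 3 s.f.
Carrying full precision, 559.66 ÷ 31.8358 = 17.579580221…; keep min(4, 3) = 3 s.f.
Rounded to 3 significant figures: 17.6.

17.6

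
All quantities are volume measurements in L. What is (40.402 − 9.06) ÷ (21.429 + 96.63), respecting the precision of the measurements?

0.2655

40.402 − 9.06 = 31.342, limited to 2 d.p. → 4 s.f.; 21.429 + 96.63 = 118.059, limited to 2 d.p. → 5 s.f.
Carrying full precision, 31.342 ÷ 118.059 = 0.265477430776…; keep min(4, 5) = 4 s.f.
Rounded to 4 significant figures: 0.2655.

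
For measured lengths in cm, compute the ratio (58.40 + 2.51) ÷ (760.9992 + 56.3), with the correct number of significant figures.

58.40 + 2.51 = 60.91, limited to 2 d.p. → 4 s.f.; 760.9992 + 56.3 = 817.2992, limited to 1 d.p. → 4 s.f.
Carrying full precision, 60.91 ÷ 817.2992 = 0.0745259508391…; keep min(4, 4) = 4 s.f.
Rounded to 4 significant figures: 7.453 × 10^-2.

7.453 × 10^-2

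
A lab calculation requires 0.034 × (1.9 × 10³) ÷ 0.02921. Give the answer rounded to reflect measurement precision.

2.2 × 10³

0.034 × (1.9 × 10³) ÷ 0.02921 = 2211.57137966…
Multiplication/division keeps the fewest significant figures: 0.034 → 2 s.f., 1.9 × 10³ → 2 s.f., 0.02921 → 4 s.f.; limit is 2.
Rounded to 2 significant figures: 2.2 × 10³.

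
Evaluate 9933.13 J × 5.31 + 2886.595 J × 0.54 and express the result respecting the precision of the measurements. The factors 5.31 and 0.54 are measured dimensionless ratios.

5.43 × 10^4 J

9933.13 × 5.31 = 52744.9203 → 5.27 × 10^4 J (3 s.f., last digit at the 10^2 place).
2886.595 × 0.54 = 1558.7613 → 1.6 × 10^3 J (2 s.f., last digit at the 10^2 place).
Sum: 54303.6816 J; keep the coarser place, 10^2.
Result: 5.43 × 10^4 J.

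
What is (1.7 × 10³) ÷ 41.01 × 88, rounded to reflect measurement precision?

3.6 × 10³

(1.7 × 10³) ÷ 41.01 × 88 = 3647.89075835…
Multiplication/division keeps the fewest significant figures: 1.7 × 10³ → 2 s.f., 41.01 → 4 s.f., 88 → 2 s.f.; limit is 2.
Rounded to 2 significant figures: 3.6 × 10³.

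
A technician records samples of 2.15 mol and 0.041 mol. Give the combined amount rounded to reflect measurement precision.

2.15 mol + 0.041 mol = 2.191 mol.
Addition/subtraction keeps the fewest decimal places: 2.15 → 2 decimal places, 0.041 → 3 decimal places; limit is 2.
Rounded to 2 decimal places: 2.19 mol.

2.19 mol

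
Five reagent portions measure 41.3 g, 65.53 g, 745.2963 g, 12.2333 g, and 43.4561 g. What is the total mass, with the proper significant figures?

41.3 g + 65.53 g + 745.2963 g + 12.2333 g + 43.4561 g = 907.8157 g.
Addition/subtraction keeps the fewest decimal places: 41.3 → 1 decimal place, 65.53 → 2 decimal places, 745.2963 → 4 decimal places, 12.2333 → 4 decimal places, 43.4561 → 4 decimal places; limit is 1.
Rounded to 1 decimal place: 907.8 g.

907.8 g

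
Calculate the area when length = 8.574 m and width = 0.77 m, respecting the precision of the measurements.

6.6 m²

area = 8.574 m × 0.77 m = 6.60198 m².
8.574 has 4 significant figures; 0.77 has 2.
Division/multiplication keeps the fewest: 2 significant figures.
Rounded: 6.6 m².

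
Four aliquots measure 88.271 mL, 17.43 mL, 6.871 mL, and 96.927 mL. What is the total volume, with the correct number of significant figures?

209.50 mL

88.271 mL + 17.43 mL + 6.871 mL + 96.927 mL = 209.499 mL.
Addition/subtraction keeps the fewest decimal places: 88.271 → 3 decimal places, 17.43 → 2 decimal places, 6.871 → 3 decimal places, 96.927 → 3 decimal places; limit is 2.
Rounded to 2 decimal places: 209.50 mL.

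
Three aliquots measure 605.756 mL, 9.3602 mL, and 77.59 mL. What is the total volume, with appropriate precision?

605.756 mL + 9.3602 mL + 77.59 mL = 692.7062 mL.
Addition/subtraction keeps the fewest decimal places: 605.756 → 3 decimal places, 9.3602 → 4 decimal places, 77.59 → 2 decimal places; limit is 2.
Rounded to 2 decimal places: 692.71 mL.

692.71 mL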